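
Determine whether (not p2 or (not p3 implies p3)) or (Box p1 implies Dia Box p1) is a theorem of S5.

Valid

Tableau for the negation not ((not p2 or (not p3 implies p3)) or (Box p1 implies Dia Box p1)):
1. not ((not p2 or (not p3 implies p3)) or (Box p1 implies Dia Box p1)), u
2. not (not p2 or (not p3 implies p3)), u
3. not (Box p1 implies Dia Box p1), u
4. p2, u
5. not (not p3 implies p3), u
6. Box p1, u
7. not Dia Box p1, u
8. not p3, u
9. p1, u
10. not Box p1, u
11. not p1, v
12. p1, v
Accessibility: uRu, uRv, vRu, vRv
Branch closes: p1 and not p1 both at v.
Every branch of the negation's tableau closes; the branch above is one of them.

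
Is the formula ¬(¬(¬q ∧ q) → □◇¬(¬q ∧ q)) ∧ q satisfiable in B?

Unsatisfiable (every branch closes)

1. ¬(¬(¬q ∧ q) → □◇¬(¬q ∧ q)) ∧ q, w0
2. ¬(¬(¬q ∧ q) → □◇¬(¬q ∧ q)), w0   [∧-rule on 1]
3. q, w0   [∧-rule on 1]
4. ¬(¬q ∧ q), w0   [¬→-rule on 2]
5. ¬□◇¬(¬q ∧ q), w0   [¬→-rule on 2]
6. ¬◇¬(¬q ∧ q), w1   [¬□-rule on 5: fresh world w1, w0Rw1]
7. ¬q ∧ q, w0   [¬◇-rule on 6 via w1Rw0]
8. ¬q, w0   [∧-rule on 7]
Accessibility: w0Rw0, w0Rw1, w1Rw0, w1Rw1
Branch closes: q and ¬q both at w0.
(One branch shown.) All branches close.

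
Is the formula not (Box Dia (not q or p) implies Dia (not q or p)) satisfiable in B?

Unsatisfiable

1. not (Box Dia (not q or p) implies Dia (not q or p)), 0
2. Box Dia (not q or p), 0
3. not Dia (not q or p), 0
4. Dia (not q or p), 0
5. not (not q or p), 0
6. q, 0
7. not p, 0
8. not q or p, 1
9. Dia (not q or p), 1
10. not (not q or p), 1
11. q, 1
12. not p, 1
13. p, 1
Accessibility: 0R0, 0R1, 1R0, 1R1
Branch closes: p and not p both at 1.
All branches of the tableau close; one closing branch shown above.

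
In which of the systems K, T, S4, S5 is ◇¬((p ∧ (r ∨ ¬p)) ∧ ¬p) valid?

K-tableau for the negation ¬◇¬((p ∧ (r ∨ ¬p)) ∧ ¬p):
1. ¬◇¬((p ∧ (r ∨ ¬p)) ∧ ¬p), w0
Complete open branch: countermodel on a K-frame, so not valid in K.
T-tableau for the negation ¬◇¬((p ∧ (r ∨ ¬p)) ∧ ¬p):
1. ¬◇¬((p ∧ (r ∨ ¬p)) ∧ ¬p), w0
2. (p ∧ (r ∨ ¬p)) ∧ ¬p, w0
3. p ∧ (r ∨ ¬p), w0
4. ¬p, w0
5. p, w0
6. r ∨ ¬p, w0
Accessibility: w0Rw0
Branch closes: p and ¬p both at w0.
Every branch closes (one shown): valid in T, hence also in S4, S5 (every theorem of T is a theorem of S4 and S5).

T, S4, S5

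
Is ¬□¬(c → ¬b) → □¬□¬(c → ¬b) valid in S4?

Tableau for the negation ¬(¬□¬(c → ¬b) → □¬□¬(c → ¬b)):
1. ¬(¬□¬(c → ¬b) → □¬□¬(c → ¬b)), u
2. ¬□¬(c → ¬b), u   [¬→-rule on 1]
3. ¬□¬□¬(c → ¬b), u   [¬→-rule on 1]
4. c → ¬b, v   [¬□-rule on 2: fresh world v, uRv]
5. ¬b, v   [→-rule on 4 (branches; this branch)]
6. □¬(c → ¬b), w   [¬□-rule on 3: fresh world w, uRw]
7. ¬(c → ¬b), w   [□-rule on 6 via wRw]
8. c, w   [¬→-rule on 7]
9. b, w   [¬→-rule on 7]
Accessibility: uRu, uRv, uRw, vRv, wRw
The negation has an open branch (countermodel exists).

Invalid (countermodel exists)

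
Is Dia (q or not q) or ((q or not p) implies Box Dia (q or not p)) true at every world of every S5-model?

Valid in S5

Tableau for the negation not (Dia (q or not q) or ((q or not p) implies Box Dia (q or not p))):
1. not (Dia (q or not q) or ((q or not p) implies Box Dia (q or not p))), u
2. not Dia (q or not q), u
3. not ((q or not p) implies Box Dia (q or not p)), u
4. q or not p, u
5. not Box Dia (q or not p), u
6. not (q or not q), u
7. not q, u
8. q, u
Accessibility: uRu
Branch closes: q and not q both at u.
All branches of the negation close; one closing branch shown above.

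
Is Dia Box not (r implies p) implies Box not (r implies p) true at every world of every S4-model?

Invalid (countermodel exists)

Tableau for the negation not (Dia Box not (r implies p) implies Box not (r implies p)):
1. not (Dia Box not (r implies p) implies Box not (r implies p)), w0
2. Dia Box not (r implies p), w0   [neg-implies-rule on 1]
3. not Box not (r implies p), w0   [neg-implies-rule on 1]
4. Box not (r implies p), w1   [Dia-rule on 2: fresh world w1, w0Rw1]
5. not (r implies p), w1   [Box-rule on 4 via w1Rw1]
6. r, w1   [neg-implies-rule on 5]
7. not p, w1   [neg-implies-rule on 5]
8. r implies p, w2   [neg-Box-rule on 3: fresh world w2, w0Rw2]
9. p, w2   [implies-rule on 8 (branches; this branch)]
Accessibility: w0Rw0, w0Rw1, w0Rw2, w1Rw1, w2Rw2
The negation has an open branch (countermodel exists).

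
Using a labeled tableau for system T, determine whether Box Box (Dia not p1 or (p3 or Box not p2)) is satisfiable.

1. Box Box (Dia not p1 or (p3 or Box not p2)), w0
2. Box (Dia not p1 or (p3 or Box not p2)), w0   [Box-rule on 1 via w0Rw0]
3. Dia not p1 or (p3 or Box not p2), w0   [Box-rule on 2 via w0Rw0]
4. p3 or Box not p2, w0   [or-rule on 3 (branches; this branch)]
5. Box not p2, w0   [or-rule on 4 (branches; this branch)]
6. not p2, w0   [Box-rule on 5 via w0Rw0]
Accessibility: w0Rw0

Yes, satisfiable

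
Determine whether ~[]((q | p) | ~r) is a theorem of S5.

Tableau for the negation []((q | p) | ~r):
1. []((q | p) | ~r), w0
2. (q | p) | ~r, w0   [[]-rule on 1 via w0Rw0]
3. ~r, w0   [|-rule on 2 (branches; this branch)]
Accessibility: w0Rw0
The negation has an open branch (countermodel exists).

Invalid (countermodel exists)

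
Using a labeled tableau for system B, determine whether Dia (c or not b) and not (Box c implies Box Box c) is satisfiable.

Satisfiable (open branch found)

1. Dia (c or not b) and not (Box c implies Box Box c), 0
2. Dia (c or not b), 0
3. not (Box c implies Box Box c), 0
4. Box c, 0
5. not Box Box c, 0
6. c, 0
7. c or not b, 1
8. c, 1
9. not b, 1
10. not Box c, 2
11. c, 2
12. not c, 3
Accessibility: 0R0, 0R1, 0R2, 1R0, 1R1, 2R0, 2R2, 2R3, 3R2, 3R3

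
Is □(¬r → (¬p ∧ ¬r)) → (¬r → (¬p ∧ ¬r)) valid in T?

Valid in T

Tableau for the negation ¬(□(¬r → (¬p ∧ ¬r)) → (¬r → (¬p ∧ ¬r))):
1. ¬(□(¬r → (¬p ∧ ¬r)) → (¬r → (¬p ∧ ¬r))), u
2. □(¬r → (¬p ∧ ¬r)), u
3. ¬(¬r → (¬p ∧ ¬r)), u
4. ¬r, u
5. ¬(¬p ∧ ¬r), u
6. ¬r → (¬p ∧ ¬r), u
7. p, u
8. ¬p ∧ ¬r, u
9. ¬p, u
Accessibility: uRu
Branch closes: p and ¬p both at u.
All branches of the negation close; one closing branch shown above.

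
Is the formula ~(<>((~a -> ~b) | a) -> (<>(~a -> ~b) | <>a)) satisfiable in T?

1. ~(<>((~a -> ~b) | a) -> (<>(~a -> ~b) | <>a)), 0
2. <>((~a -> ~b) | a), 0
3. ~(<>(~a -> ~b) | <>a), 0
4. ~<>(~a -> ~b), 0
5. ~<>a, 0
6. ~(~a -> ~b), 0
7. ~a, 0
8. b, 0
9. (~a -> ~b) | a, 1
10. ~(~a -> ~b), 1
11. ~a, 1
12. b, 1
13. ~a -> ~b, 1
14. ~b, 1
Accessibility: 0R0, 0R1, 1R1
Branch closes: b and ~b both at 1.
All branches of the tableau close; one closing branch shown above.

Unsatisfiable (every branch closes)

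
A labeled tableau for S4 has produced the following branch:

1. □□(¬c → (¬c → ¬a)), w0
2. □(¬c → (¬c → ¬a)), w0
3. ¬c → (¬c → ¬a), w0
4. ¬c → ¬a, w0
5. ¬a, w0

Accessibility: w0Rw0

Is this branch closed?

No world carries both an atom and its negation.

No, open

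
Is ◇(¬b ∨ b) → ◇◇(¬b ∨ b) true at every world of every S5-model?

Tableau for the negation ¬(◇(¬b ∨ b) → ◇◇(¬b ∨ b)):
1. ¬(◇(¬b ∨ b) → ◇◇(¬b ∨ b)), u
2. ◇(¬b ∨ b), u
3. ¬◇◇(¬b ∨ b), u
4. ¬◇(¬b ∨ b), u
5. ¬(¬b ∨ b), u
6. b, u
7. ¬b, u
Accessibility: uRu
Branch closes: b and ¬b both at u.
All branches of the negation close; one closing branch shown above.

Yes, valid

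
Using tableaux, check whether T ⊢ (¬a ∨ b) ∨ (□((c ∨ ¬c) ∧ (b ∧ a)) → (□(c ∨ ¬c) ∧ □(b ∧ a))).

Tableau for the negation ¬((¬a ∨ b) ∨ (□((c ∨ ¬c) ∧ (b ∧ a)) → (□(c ∨ ¬c) ∧ □(b ∧ a)))):
1. ¬((¬a ∨ b) ∨ (□((c ∨ ¬c) ∧ (b ∧ a)) → (□(c ∨ ¬c) ∧ □(b ∧ a)))), 0
2. ¬(¬a ∨ b), 0
3. ¬(□((c ∨ ¬c) ∧ (b ∧ a)) → (□(c ∨ ¬c) ∧ □(b ∧ a))), 0
4. a, 0
5. ¬b, 0
6. □((c ∨ ¬c) ∧ (b ∧ a)), 0
7. ¬(□(c ∨ ¬c) ∧ □(b ∧ a)), 0
8. (c ∨ ¬c) ∧ (b ∧ a), 0
9. c ∨ ¬c, 0
10. b ∧ a, 0
11. b, 0
Accessibility: 0R0
Branch closes: b and ¬b both at 0.
All branches of the negation close; one closing branch shown above.

Valid in T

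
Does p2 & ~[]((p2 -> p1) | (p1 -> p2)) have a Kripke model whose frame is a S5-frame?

No, unsatisfiable

1. p2 & ~[]((p2 -> p1) | (p1 -> p2)), 0
2. p2, 0
3. ~[]((p2 -> p1) | (p1 -> p2)), 0
4. ~((p2 -> p1) | (p1 -> p2)), 1
5. ~(p2 -> p1), 1
6. ~(p1 -> p2), 1
7. p2, 1
8. ~p1, 1
9. p1, 1
10. ~p2, 1
Accessibility: 0R0, 0R1, 1R0, 1R1
Branch closes: p1 and ~p1 both at 1.
(One branch shown.) All branches close.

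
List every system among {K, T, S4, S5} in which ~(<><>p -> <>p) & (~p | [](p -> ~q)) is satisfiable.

K, T

S4-tableau for the formula:
1. ~(<><>p -> <>p) & (~p | [](p -> ~q)), w0
2. ~(<><>p -> <>p), w0
3. ~p | [](p -> ~q), w0
4. <><>p, w0
5. ~<>p, w0
6. ~p, w0
7. [](p -> ~q), w0
8. p -> ~q, w0
9. ~q, w0
10. <>p, w1
11. ~p, w1
12. p -> ~q, w1
13. ~q, w1
14. p, w2
15. ~p, w2
Accessibility: w0Rw0, w0Rw1, w0Rw2, w1Rw1, w1Rw2, w2Rw2
Branch closes: p and ~p both at w2.
Every branch closes (one shown): unsatisfiable in S4, hence also in S5 (every S5-frame is an S4-frame).
T-tableau for the formula:
1. ~(<><>p -> <>p) & (~p | [](p -> ~q)), w0
2. ~(<><>p -> <>p), w0
3. ~p | [](p -> ~q), w0
4. <><>p, w0
5. ~<>p, w0
6. ~p, w0
7. [](p -> ~q), w0
8. p -> ~q, w0
9. ~q, w0
10. <>p, w1
11. ~p, w1
12. p -> ~q, w1
13. ~q, w1
14. p, w2
Accessibility: w0Rw0, w0Rw1, w1Rw1, w1Rw2, w2Rw2
Complete open branch: satisfiable in T, hence also in K (this T-model is also a K-model).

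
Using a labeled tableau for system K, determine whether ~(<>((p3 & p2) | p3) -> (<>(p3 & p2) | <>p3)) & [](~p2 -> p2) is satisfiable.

Unsatisfiable

1. ~(<>((p3 & p2) | p3) -> (<>(p3 & p2) | <>p3)) & [](~p2 -> p2), 0
2. ~(<>((p3 & p2) | p3) -> (<>(p3 & p2) | <>p3)), 0
3. [](~p2 -> p2), 0
4. <>((p3 & p2) | p3), 0
5. ~(<>(p3 & p2) | <>p3), 0
6. ~<>(p3 & p2), 0
7. ~<>p3, 0
8. (p3 & p2) | p3, 1
9. ~p2 -> p2, 1
10. ~(p3 & p2), 1
11. ~p3, 1
12. p3 & p2, 1
13. p3, 1
14. p2, 1
Accessibility: 0R1
Branch closes: p3 and ~p3 both at 1.
(One branch shown.) All branches close.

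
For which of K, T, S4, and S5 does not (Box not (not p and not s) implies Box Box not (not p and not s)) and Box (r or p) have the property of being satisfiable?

K, T

T-tableau for the formula:
1. not (Box not (not p and not s) implies Box Box not (not p and not s)) and Box (r or p), w0
2. not (Box not (not p and not s) implies Box Box not (not p and not s)), w0   [and-rule on 1]
3. Box (r or p), w0   [and-rule on 1]
4. Box not (not p and not s), w0   [neg-implies-rule on 2]
5. not Box Box not (not p and not s), w0   [neg-implies-rule on 2]
6. r or p, w0   [Box-rule on 3 via w0Rw0]
7. not (not p and not s), w0   [Box-rule on 4 via w0Rw0]
8. p, w0   [or-rule on 6 (branches; this branch)]
9. s, w0   [neg-and-rule on 7 (branches; this branch)]
10. not Box not (not p and not s), w1   [neg-Box-rule on 5: fresh world w1, w0Rw1]
11. r or p, w1   [Box-rule on 3 via w0Rw1]
12. not (not p and not s), w1   [Box-rule on 4 via w0Rw1]
13. p, w1   [or-rule on 11 (branches; this branch)]
14. s, w1   [neg-and-rule on 12 (branches; this branch)]
15. not p and not s, w2   [neg-Box-rule on 10: fresh world w2, w1Rw2]
16. not p, w2   [and-rule on 15]
17. not s, w2   [and-rule on 15]
Accessibility: w0Rw0, w0Rw1, w1Rw1, w1Rw2, w2Rw2
Complete open branch: satisfiable in T, hence also in K (this T-model is also a K-model).
S4-tableau for the formula:
1. not (Box not (not p and not s) implies Box Box not (not p and not s)) and Box (r or p), w0
2. not (Box not (not p and not s) implies Box Box not (not p and not s)), w0   [and-rule on 1]
3. Box (r or p), w0   [and-rule on 1]
4. Box not (not p and not s), w0   [neg-implies-rule on 2]
5. not Box Box not (not p and not s), w0   [neg-implies-rule on 2]
6. r or p, w0   [Box-rule on 3 via w0Rw0]
7. not (not p and not s), w0   [Box-rule on 4 via w0Rw0]
8. p, w0   [or-rule on 6 (branches; this branch)]
9. s, w0   [neg-and-rule on 7 (branches; this branch)]
10. not Box not (not p and not s), w1   [neg-Box-rule on 5: fresh world w1, w0Rw1]
11. r or p, w1   [Box-rule on 3 via w0Rw1]
12. not (not p and not s), w1   [Box-rule on 4 via w0Rw1]
13. p, w1   [or-rule on 11 (branches; this branch)]
14. s, w1   [neg-and-rule on 12 (branches; this branch)]
15. not p and not s, w2   [neg-Box-rule on 10: fresh world w2, w1Rw2]
16. not p, w2   [and-rule on 15]
17. not s, w2   [and-rule on 15]
18. r or p, w2   [Box-rule on 3 via w0Rw2]
19. not (not p and not s), w2   [Box-rule on 4 via w0Rw2]
20. r, w2   [or-rule on 18 (branches; this branch)]
21. s, w2   [neg-and-rule on 19 (branches; this branch)]
Accessibility: w0Rw0, w0Rw1, w0Rw2, w1Rw1, w1Rw2, w2Rw2
Branch closes: s and not s both at w2.
Every branch closes (one shown): unsatisfiable in S4, hence also in S5 (every S5-frame is an S4-frame).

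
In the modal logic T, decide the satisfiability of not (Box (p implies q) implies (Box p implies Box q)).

1. not (Box (p implies q) implies (Box p implies Box q)), w0
2. Box (p implies q), w0
3. not (Box p implies Box q), w0
4. Box p, w0
5. not Box q, w0
6. p implies q, w0
7. p, w0
8. q, w0
9. not q, w1
10. p implies q, w1
11. p, w1
12. q, w1
Accessibility: w0Rw0, w0Rw1, w1Rw1
Branch closes: q and not q both at w1.
Every branch closes; the branch above is one of them.

No, unsatisfiable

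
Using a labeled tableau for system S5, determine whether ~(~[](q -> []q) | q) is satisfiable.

1. ~(~[](q -> []q) | q), w0
2. [](q -> []q), w0
3. ~q, w0
4. q -> []q, w0
Accessibility: w0Rw0

Yes, satisfiable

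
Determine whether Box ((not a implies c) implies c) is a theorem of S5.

Invalid (countermodel exists)

Tableau for the negation not Box ((not a implies c) implies c):
1. not Box ((not a implies c) implies c), w0
2. not ((not a implies c) implies c), w1
3. not a implies c, w1
4. not c, w1
5. a, w1
Accessibility: w0Rw0, w0Rw1, w1Rw0, w1Rw1
The negation has an open branch (countermodel exists).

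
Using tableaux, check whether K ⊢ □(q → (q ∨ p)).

Tableau for the negation ¬□(q → (q ∨ p)):
1. ¬□(q → (q ∨ p)), w0
2. ¬(q → (q ∨ p)), w1
3. q, w1
4. ¬(q ∨ p), w1
5. ¬q, w1
6. ¬p, w1
Accessibility: w0Rw1
Branch closes: q and ¬q both at w1.
Every branch of the negation's tableau closes; the branch above is one of them.

Yes, valid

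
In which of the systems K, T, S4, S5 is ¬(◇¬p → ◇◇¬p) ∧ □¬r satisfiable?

K

K-tableau for the formula:
1. ¬(◇¬p → ◇◇¬p) ∧ □¬r, w0
2. ¬(◇¬p → ◇◇¬p), w0
3. □¬r, w0
4. ◇¬p, w0
5. ¬◇◇¬p, w0
6. ¬p, w1
7. ¬r, w1
8. ¬◇¬p, w1
Accessibility: w0Rw1
Complete open branch: satisfiable in K.
T-tableau for the formula:
1. ¬(◇¬p → ◇◇¬p) ∧ □¬r, w0
2. ¬(◇¬p → ◇◇¬p), w0
3. □¬r, w0
4. ◇¬p, w0
5. ¬◇◇¬p, w0
6. ¬r, w0
7. ¬◇¬p, w0
8. p, w0
9. ¬p, w1
10. ¬r, w1
11. ¬◇¬p, w1
12. p, w1
Accessibility: w0Rw0, w0Rw1, w1Rw1
Branch closes: p and ¬p both at w1.
Every branch closes (one shown): unsatisfiable in T, hence also in S4, S5 (every S4/S5-frame is a T-frame).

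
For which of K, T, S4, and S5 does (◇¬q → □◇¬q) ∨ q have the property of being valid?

S5

S5-tableau for the negation ¬((◇¬q → □◇¬q) ∨ q):
1. ¬((◇¬q → □◇¬q) ∨ q), u
2. ¬(◇¬q → □◇¬q), u
3. ¬q, u
4. ◇¬q, u
5. ¬□◇¬q, u
6. ¬q, v
7. ¬◇¬q, w
8. q, u
Accessibility: uRu, uRv, uRw, vRu, vRv, vRw, wRu, wRv, wRw
Branch closes: q and ¬q both at u.
Every branch closes (one shown): valid in S5.
S4-tableau for the negation ¬((◇¬q → □◇¬q) ∨ q):
1. ¬((◇¬q → □◇¬q) ∨ q), u
2. ¬(◇¬q → □◇¬q), u
3. ¬q, u
4. ◇¬q, u
5. ¬□◇¬q, u
6. ¬q, v
7. ¬◇¬q, w
8. q, w
Accessibility: uRu, uRv, uRw, vRv, wRw
Complete open branch: countermodel on an S4-frame, so not valid in S4, nor in K, T (the same frame is also a K-frame and a T-frame).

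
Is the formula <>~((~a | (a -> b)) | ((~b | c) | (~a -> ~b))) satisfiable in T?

1. <>~((~a | (a -> b)) | ((~b | c) | (~a -> ~b))), w0
2. ~((~a | (a -> b)) | ((~b | c) | (~a -> ~b))), w1
3. ~(~a | (a -> b)), w1
4. ~((~b | c) | (~a -> ~b)), w1
5. a, w1
6. ~(a -> b), w1
7. ~(~b | c), w1
8. ~(~a -> ~b), w1
9. ~b, w1
10. b, w1
11. ~c, w1
Accessibility: w0Rw0, w0Rw1, w1Rw1
Branch closes: b and ~b both at w1.
Every branch closes; the branch above is one of them.

No, unsatisfiable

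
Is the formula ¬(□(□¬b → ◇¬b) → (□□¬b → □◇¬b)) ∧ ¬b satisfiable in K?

1. ¬(□(□¬b → ◇¬b) → (□□¬b → □◇¬b)) ∧ ¬b, 0
2. ¬(□(□¬b → ◇¬b) → (□□¬b → □◇¬b)), 0
3. ¬b, 0
4. □(□¬b → ◇¬b), 0
5. ¬(□□¬b → □◇¬b), 0
6. □□¬b, 0
7. ¬□◇¬b, 0
8. ¬◇¬b, 1
9. □¬b → ◇¬b, 1
10. □¬b, 1
11. ◇¬b, 1
12. ¬b, 2
13. b, 2
Accessibility: 0R1, 1R2
Branch closes: b and ¬b both at 2.
Every branch closes; the branch above is one of them.

Unsatisfiable (every branch closes)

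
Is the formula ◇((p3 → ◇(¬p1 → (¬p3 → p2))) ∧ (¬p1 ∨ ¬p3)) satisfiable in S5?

Satisfiable

1. ◇((p3 → ◇(¬p1 → (¬p3 → p2))) ∧ (¬p1 ∨ ¬p3)), 0
2. (p3 → ◇(¬p1 → (¬p3 → p2))) ∧ (¬p1 ∨ ¬p3), 1
3. p3 → ◇(¬p1 → (¬p3 → p2)), 1
4. ¬p1 ∨ ¬p3, 1
5. ◇(¬p1 → (¬p3 → p2)), 1
6. ¬p3, 1
7. ¬p1 → (¬p3 → p2), 2
8. ¬p3 → p2, 2
9. p2, 2
Accessibility: 0R0, 0R1, 0R2, 1R0, 1R1, 1R2, 2R0, 2R1, 2R2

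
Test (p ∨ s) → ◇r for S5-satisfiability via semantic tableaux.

1. (p ∨ s) → ◇r, 0
2. ◇r, 0
3. r, 1
Accessibility: 0R0, 0R1, 1R0, 1R1

Yes, satisfiable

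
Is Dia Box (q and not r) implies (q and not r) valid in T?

Tableau for the negation not (Dia Box (q and not r) implies (q and not r)):
1. not (Dia Box (q and not r) implies (q and not r)), 0
2. Dia Box (q and not r), 0
3. not (q and not r), 0
4. r, 0
5. Box (q and not r), 1
6. q and not r, 1
7. q, 1
8. not r, 1
Accessibility: 0R0, 0R1, 1R1
The negation has an open branch (countermodel exists).

No, not valid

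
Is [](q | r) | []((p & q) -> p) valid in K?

Valid in K

Tableau for the negation ~([](q | r) | []((p & q) -> p)):
1. ~([](q | r) | []((p & q) -> p)), u
2. ~[](q | r), u
3. ~[]((p & q) -> p), u
4. ~(q | r), v
5. ~q, v
6. ~r, v
7. ~((p & q) -> p), w
8. p & q, w
9. ~p, w
10. p, w
11. q, w
Accessibility: uRv, uRw
Branch closes: p and ~p both at w.
All branches of the negation close; one closing branch shown above.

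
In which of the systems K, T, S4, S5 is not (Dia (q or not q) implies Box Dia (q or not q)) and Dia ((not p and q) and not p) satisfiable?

K-tableau for the formula:
1. not (Dia (q or not q) implies Box Dia (q or not q)) and Dia ((not p and q) and not p), w0
2. not (Dia (q or not q) implies Box Dia (q or not q)), w0
3. Dia ((not p and q) and not p), w0
4. Dia (q or not q), w0
5. not Box Dia (q or not q), w0
6. (not p and q) and not p, w1
7. not p and q, w1
8. not p, w1
9. q, w1
10. q or not q, w2
11. not q, w2
12. not Dia (q or not q), w3
Accessibility: w0Rw1, w0Rw2, w0Rw3
Complete open branch: satisfiable in K.
T-tableau for the formula:
1. not (Dia (q or not q) implies Box Dia (q or not q)) and Dia ((not p and q) and not p), w0
2. not (Dia (q or not q) implies Box Dia (q or not q)), w0
3. Dia ((not p and q) and not p), w0
4. Dia (q or not q), w0
5. not Box Dia (q or not q), w0
6. (not p and q) and not p, w1
7. not p and q, w1
8. not p, w1
9. q, w1
10. q or not q, w2
11. not q, w2
12. not Dia (q or not q), w3
13. not (q or not q), w3
14. not q, w3
15. q, w3
Accessibility: w0Rw0, w0Rw1, w0Rw2, w0Rw3, w1Rw1, w2Rw2, w3Rw3
Branch closes: q and not q both at w3.
Every branch closes (one shown): unsatisfiable in T, hence also in S4, S5 (every S4/S5-frame is a T-frame).

K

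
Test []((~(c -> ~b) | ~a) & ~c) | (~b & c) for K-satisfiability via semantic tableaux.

Satisfiable

1. []((~(c -> ~b) | ~a) & ~c) | (~b & c), 0
2. ~b & c, 0   [|-rule on 1 (branches; this branch)]
3. ~b, 0   [&-rule on 2]
4. c, 0   [&-rule on 2]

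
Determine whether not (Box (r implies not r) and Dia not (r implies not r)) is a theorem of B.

Tableau for the negation Box (r implies not r) and Dia not (r implies not r):
1. Box (r implies not r) and Dia not (r implies not r), u
2. Box (r implies not r), u   [and-rule on 1]
3. Dia not (r implies not r), u   [and-rule on 1]
4. r implies not r, u   [Box-rule on 2 via uRu]
5. not r, u   [implies-rule on 4 (branches; this branch)]
6. not (r implies not r), v   [Dia-rule on 3: fresh world v, uRv]
7. r, v   [neg-implies-rule on 6]
8. r implies not r, v   [Box-rule on 2 via uRv]
9. not r, v   [implies-rule on 8 (branches; this branch)]
Accessibility: uRu, uRv, vRu, vRv
Branch closes: r and not r both at v.
All branches of the negation close; one closing branch shown above.

Yes, valid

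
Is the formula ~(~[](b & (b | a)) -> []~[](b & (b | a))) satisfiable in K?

Satisfiable

1. ~(~[](b & (b | a)) -> []~[](b & (b | a))), w0
2. ~[](b & (b | a)), w0
3. ~[]~[](b & (b | a)), w0
4. ~(b & (b | a)), w1
5. ~(b | a), w1
6. ~b, w1
7. ~a, w1
8. [](b & (b | a)), w2
Accessibility: w0Rw1, w0Rw2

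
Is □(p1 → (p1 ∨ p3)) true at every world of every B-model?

Tableau for the negation ¬□(p1 → (p1 ∨ p3)):
1. ¬□(p1 → (p1 ∨ p3)), w0
2. ¬(p1 → (p1 ∨ p3)), w1   [¬□-rule on 1: fresh world w1, w0Rw1]
3. p1, w1   [¬→-rule on 2]
4. ¬(p1 ∨ p3), w1   [¬→-rule on 2]
5. ¬p1, w1   [¬∨-rule on 4]
6. ¬p3, w1   [¬∨-rule on 4]
Accessibility: w0Rw0, w0Rw1, w1Rw0, w1Rw1
Branch closes: p1 and ¬p1 both at w1.
All branches of the negation close; one closing branch shown above.

Valid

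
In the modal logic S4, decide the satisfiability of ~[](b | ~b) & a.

1. ~[](b | ~b) & a, w0
2. ~[](b | ~b), w0
3. a, w0
4. ~(b | ~b), w1
5. ~b, w1
6. b, w1
Accessibility: w0Rw0, w0Rw1, w1Rw1
Branch closes: b and ~b both at w1.
Every branch closes; the branch above is one of them.

Unsatisfiable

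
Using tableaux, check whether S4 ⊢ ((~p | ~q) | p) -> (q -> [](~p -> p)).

No, not valid

Tableau for the negation ~(((~p | ~q) | p) -> (q -> [](~p -> p))):
1. ~(((~p | ~q) | p) -> (q -> [](~p -> p))), w0
2. (~p | ~q) | p, w0   [~->-rule on 1]
3. ~(q -> [](~p -> p)), w0   [~->-rule on 1]
4. q, w0   [~->-rule on 3]
5. ~[](~p -> p), w0   [~->-rule on 3]
6. p, w0   [|-rule on 2 (branches; this branch)]
7. ~(~p -> p), w1   [~[]-rule on 5: fresh world w1, w0Rw1]
8. ~p, w1   [~->-rule on 7]
Accessibility: w0Rw0, w0Rw1, w1Rw1
The negation has an open branch (countermodel exists).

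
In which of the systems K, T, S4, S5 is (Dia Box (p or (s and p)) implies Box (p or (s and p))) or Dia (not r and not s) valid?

S4-tableau for the negation not ((Dia Box (p or (s and p)) implies Box (p or (s and p))) or Dia (not r and not s)):
1. not ((Dia Box (p or (s and p)) implies Box (p or (s and p))) or Dia (not r and not s)), 0
2. not (Dia Box (p or (s and p)) implies Box (p or (s and p))), 0
3. not Dia (not r and not s), 0
4. Dia Box (p or (s and p)), 0
5. not Box (p or (s and p)), 0
6. not (not r and not s), 0
7. s, 0
8. Box (p or (s and p)), 1
9. not (not r and not s), 1
10. p or (s and p), 1
11. s, 1
12. s and p, 1
13. p, 1
14. not (p or (s and p)), 2
15. not p, 2
16. not (s and p), 2
17. not (not r and not s), 2
18. s, 2
Accessibility: 0R0, 0R1, 0R2, 1R1, 2R2
Complete open branch: countermodel on an S4-frame, so not valid in S4, nor in K, T (the same frame is also a K-frame and a T-frame).
S5-tableau for the negation not ((Dia Box (p or (s and p)) implies Box (p or (s and p))) or Dia (not r and not s)):
1. not ((Dia Box (p or (s and p)) implies Box (p or (s and p))) or Dia (not r and not s)), 0
2. not (Dia Box (p or (s and p)) implies Box (p or (s and p))), 0
3. not Dia (not r and not s), 0
4. Dia Box (p or (s and p)), 0
5. not Box (p or (s and p)), 0
6. not (not r and not s), 0
7. s, 0
8. Box (p or (s and p)), 1
9. not (not r and not s), 1
10. p or (s and p), 0
11. p or (s and p), 1
12. s, 1
13. s and p, 0
14. p, 0
15. s and p, 1
16. p, 1
17. not (p or (s and p)), 2
18. not p, 2
19. not (s and p), 2
20. not (not r and not s), 2
21. p or (s and p), 2
22. s, 2
23. s and p, 2
24. p, 2
Accessibility: 0R0, 0R1, 0R2, 1R0, 1R1, 1R2, 2R0, 2R1, 2R2
Branch closes: p and not p both at 2.
Every branch closes (one shown): valid in S5.

S5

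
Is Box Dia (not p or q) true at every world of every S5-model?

Tableau for the negation not Box Dia (not p or q):
1. not Box Dia (not p or q), u
2. not Dia (not p or q), v
3. not (not p or q), u
4. p, u
5. not q, u
6. not (not p or q), v
7. p, v
8. not q, v
Accessibility: uRu, uRv, vRu, vRv
The negation has an open branch (countermodel exists).

Invalid (countermodel exists)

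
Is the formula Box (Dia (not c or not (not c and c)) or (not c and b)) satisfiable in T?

1. Box (Dia (not c or not (not c and c)) or (not c and b)), w0
2. Dia (not c or not (not c and c)) or (not c and b), w0   [Box-rule on 1 via w0Rw0]
3. not c and b, w0   [or-rule on 2 (branches; this branch)]
4. not c, w0   [and-rule on 3]
5. b, w0   [and-rule on 3]
Accessibility: w0Rw0

Satisfiable (open branch found)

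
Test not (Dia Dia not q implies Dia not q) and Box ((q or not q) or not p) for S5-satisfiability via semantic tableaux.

Unsatisfiable (every branch closes)

1. not (Dia Dia not q implies Dia not q) and Box ((q or not q) or not p), 0
2. not (Dia Dia not q implies Dia not q), 0   [and-rule on 1]
3. Box ((q or not q) or not p), 0   [and-rule on 1]
4. Dia Dia not q, 0   [neg-implies-rule on 2]
5. not Dia not q, 0   [neg-implies-rule on 2]
6. (q or not q) or not p, 0   [Box-rule on 3 via 0R0]
7. q, 0   [neg-Dia-rule on 5 via 0R0]
8. q or not q, 0   [or-rule on 6 (branches; this branch)]
9. Dia not q, 1   [Dia-rule on 4: fresh world 1, 0R1]
10. (q or not q) or not p, 1   [Box-rule on 3 via 0R1]
11. q, 1   [neg-Dia-rule on 5 via 0R1]
12. q or not q, 1   [or-rule on 10 (branches; this branch)]
13. not q, 2   [Dia-rule on 9: fresh world 2, 1R2]
14. (q or not q) or not p, 2   [Box-rule on 3 via 0R2]
15. q, 2   [neg-Dia-rule on 5 via 0R2]
Accessibility: 0R0, 0R1, 0R2, 1R0, 1R1, 1R2, 2R0, 2R1, 2R2
Branch closes: q and not q both at 2.
Every branch closes; the branch above is one of them.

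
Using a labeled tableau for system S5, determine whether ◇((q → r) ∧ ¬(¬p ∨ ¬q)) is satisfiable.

Yes, satisfiable

1. ◇((q → r) ∧ ¬(¬p ∨ ¬q)), u
2. (q → r) ∧ ¬(¬p ∨ ¬q), v
3. q → r, v
4. ¬(¬p ∨ ¬q), v
5. p, v
6. q, v
7. r, v
Accessibility: uRu, uRv, vRu, vRv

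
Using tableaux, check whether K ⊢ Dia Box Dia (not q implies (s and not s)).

Tableau for the negation not Dia Box Dia (not q implies (s and not s)):
1. not Dia Box Dia (not q implies (s and not s)), u
The negation has an open branch (countermodel exists).

Not valid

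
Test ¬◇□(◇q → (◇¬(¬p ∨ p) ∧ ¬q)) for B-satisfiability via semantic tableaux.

1. ¬◇□(◇q → (◇¬(¬p ∨ p) ∧ ¬q)), w0
2. ¬□(◇q → (◇¬(¬p ∨ p) ∧ ¬q)), w0   [¬◇-rule on 1 via w0Rw0]
3. ¬(◇q → (◇¬(¬p ∨ p) ∧ ¬q)), w1   [¬□-rule on 2: fresh world w1, w0Rw1]
4. ◇q, w1   [¬→-rule on 3]
5. ¬(◇¬(¬p ∨ p) ∧ ¬q), w1   [¬→-rule on 3]
6. ¬□(◇q → (◇¬(¬p ∨ p) ∧ ¬q)), w1   [¬◇-rule on 1 via w0Rw1]
7. q, w1   [¬∧-rule on 5 (branches; this branch)]
8. q, w2   [◇-rule on 4: fresh world w2, w1Rw2]
9. ¬(◇q → (◇¬(¬p ∨ p) ∧ ¬q)), w3   [¬□-rule on 6: fresh world w3, w1Rw3]
10. ◇q, w3   [¬→-rule on 9]
11. ¬(◇¬(¬p ∨ p) ∧ ¬q), w3   [¬→-rule on 9]
12. q, w3   [¬∧-rule on 11 (branches; this branch)]
13. q, w4   [◇-rule on 10: fresh world w4, w3Rw4]
Accessibility: w0Rw0, w0Rw1, w1Rw0, w1Rw1, w1Rw2, w1Rw3, w2Rw1, w2Rw2, w3Rw1, w3Rw3, w3Rw4, w4Rw3, w4Rw4

Yes, satisfiable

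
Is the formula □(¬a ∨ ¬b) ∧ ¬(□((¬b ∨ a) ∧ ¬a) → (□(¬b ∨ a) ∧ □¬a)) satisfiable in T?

Unsatisfiable

1. □(¬a ∨ ¬b) ∧ ¬(□((¬b ∨ a) ∧ ¬a) → (□(¬b ∨ a) ∧ □¬a)), u
2. □(¬a ∨ ¬b), u   [∧-rule on 1]
3. ¬(□((¬b ∨ a) ∧ ¬a) → (□(¬b ∨ a) ∧ □¬a)), u   [∧-rule on 1]
4. □((¬b ∨ a) ∧ ¬a), u   [¬→-rule on 3]
5. ¬(□(¬b ∨ a) ∧ □¬a), u   [¬→-rule on 3]
6. ¬a ∨ ¬b, u   [□-rule on 2 via uRu]
7. (¬b ∨ a) ∧ ¬a, u   [□-rule on 4 via uRu]
8. ¬b ∨ a, u   [∧-rule on 7]
9. ¬a, u   [∧-rule on 7]
10. ¬□(¬b ∨ a), u   [¬∧-rule on 5 (branches; this branch)]
11. ¬b, u   [∨-rule on 6 (branches; this branch)]
12. ¬(¬b ∨ a), v   [¬□-rule on 10: fresh world v, uRv]
13. b, v   [¬∨-rule on 12]
14. ¬a, v   [¬∨-rule on 12]
15. ¬a ∨ ¬b, v   [□-rule on 2 via uRv]
16. (¬b ∨ a) ∧ ¬a, v   [□-rule on 4 via uRv]
17. ¬b ∨ a, v   [∧-rule on 16]
18. a, v   [∨-rule on 17 (branches; this branch)]
Accessibility: uRu, uRv, vRv
Branch closes: a and ¬a both at v.
(One branch shown.) All branches close.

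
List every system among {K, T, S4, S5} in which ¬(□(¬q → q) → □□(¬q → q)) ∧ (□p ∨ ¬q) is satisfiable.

K, T

S4-tableau for the formula:
1. ¬(□(¬q → q) → □□(¬q → q)) ∧ (□p ∨ ¬q), u
2. ¬(□(¬q → q) → □□(¬q → q)), u
3. □p ∨ ¬q, u
4. □(¬q → q), u
5. ¬□□(¬q → q), u
6. ¬q → q, u
7. □p, u
8. p, u
9. q, u
10. ¬□(¬q → q), v
11. ¬q → q, v
12. p, v
13. q, v
14. ¬(¬q → q), w
15. ¬q, w
16. ¬q → q, w
17. p, w
18. q, w
Accessibility: uRu, uRv, uRw, vRv, vRw, wRw
Branch closes: q and ¬q both at w.
Every branch closes (one shown): unsatisfiable in S4, hence also in S5 (every S5-frame is an S4-frame).
T-tableau for the formula:
1. ¬(□(¬q → q) → □□(¬q → q)) ∧ (□p ∨ ¬q), u
2. ¬(□(¬q → q) → □□(¬q → q)), u
3. □p ∨ ¬q, u
4. □(¬q → q), u
5. ¬□□(¬q → q), u
6. ¬q → q, u
7. □p, u
8. p, u
9. q, u
10. ¬□(¬q → q), v
11. ¬q → q, v
12. p, v
13. q, v
14. ¬(¬q → q), w
15. ¬q, w
Accessibility: uRu, uRv, vRv, vRw, wRw
Complete open branch: satisfiable in T, hence also in K (this T-model is also a K-model).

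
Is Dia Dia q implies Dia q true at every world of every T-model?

Invalid (countermodel exists)

Tableau for the negation not (Dia Dia q implies Dia q):
1. not (Dia Dia q implies Dia q), w0
2. Dia Dia q, w0
3. not Dia q, w0
4. not q, w0
5. Dia q, w1
6. not q, w1
7. q, w2
Accessibility: w0Rw0, w0Rw1, w1Rw1, w1Rw2, w2Rw2
The negation has an open branch (countermodel exists).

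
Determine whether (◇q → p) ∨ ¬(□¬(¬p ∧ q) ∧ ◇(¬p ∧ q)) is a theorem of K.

Valid in K

Tableau for the negation ¬((◇q → p) ∨ ¬(□¬(¬p ∧ q) ∧ ◇(¬p ∧ q))):
1. ¬((◇q → p) ∨ ¬(□¬(¬p ∧ q) ∧ ◇(¬p ∧ q))), u
2. ¬(◇q → p), u
3. □¬(¬p ∧ q) ∧ ◇(¬p ∧ q), u
4. ◇q, u
5. ¬p, u
6. □¬(¬p ∧ q), u
7. ◇(¬p ∧ q), u
8. q, v
9. ¬(¬p ∧ q), v
10. p, v
11. ¬p ∧ q, w
12. ¬p, w
13. q, w
14. ¬(¬p ∧ q), w
15. ¬q, w
Accessibility: uRv, uRw
Branch closes: q and ¬q both at w.
All branches of the negation close; one closing branch shown above.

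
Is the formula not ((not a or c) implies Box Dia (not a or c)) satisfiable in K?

Satisfiable

1. not ((not a or c) implies Box Dia (not a or c)), w0
2. not a or c, w0
3. not Box Dia (not a or c), w0
4. c, w0
5. not Dia (not a or c), w1
Accessibility: w0Rw1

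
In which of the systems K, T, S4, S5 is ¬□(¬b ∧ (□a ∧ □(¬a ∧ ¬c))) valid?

T, S4, S5

K-tableau for the negation □(¬b ∧ (□a ∧ □(¬a ∧ ¬c))):
1. □(¬b ∧ (□a ∧ □(¬a ∧ ¬c))), u
Complete open branch: countermodel on a K-frame, so not valid in K.
T-tableau for the negation □(¬b ∧ (□a ∧ □(¬a ∧ ¬c))):
1. □(¬b ∧ (□a ∧ □(¬a ∧ ¬c))), u
2. ¬b ∧ (□a ∧ □(¬a ∧ ¬c)), u
3. ¬b, u
4. □a ∧ □(¬a ∧ ¬c), u
5. □a, u
6. □(¬a ∧ ¬c), u
7. a, u
8. ¬a ∧ ¬c, u
9. ¬a, u
10. ¬c, u
Accessibility: uRu
Branch closes: a and ¬a both at u.
Every branch closes (one shown): valid in T, hence also in S4, S5 (every theorem of T is a theorem of S4 and S5).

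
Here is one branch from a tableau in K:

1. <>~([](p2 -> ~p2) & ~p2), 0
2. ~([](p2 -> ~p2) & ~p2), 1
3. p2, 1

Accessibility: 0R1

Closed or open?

Not closed

No atom appears with both signs at the same world.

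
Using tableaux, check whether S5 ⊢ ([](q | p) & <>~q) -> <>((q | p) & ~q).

Valid

Tableau for the negation ~(([](q | p) & <>~q) -> <>((q | p) & ~q)):
1. ~(([](q | p) & <>~q) -> <>((q | p) & ~q)), w0
2. [](q | p) & <>~q, w0
3. ~<>((q | p) & ~q), w0
4. [](q | p), w0
5. <>~q, w0
6. ~((q | p) & ~q), w0
7. q | p, w0
8. q, w0
9. p, w0
10. ~q, w1
11. ~((q | p) & ~q), w1
12. q | p, w1
13. ~(q | p), w1
14. ~p, w1
15. p, w1
Accessibility: w0Rw0, w0Rw1, w1Rw0, w1Rw1
Branch closes: p and ~p both at w1.
Every branch of the negation's tableau closes; the branch above is one of them.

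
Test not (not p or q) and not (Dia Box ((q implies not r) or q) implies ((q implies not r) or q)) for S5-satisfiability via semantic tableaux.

1. not (not p or q) and not (Dia Box ((q implies not r) or q) implies ((q implies not r) or q)), w0
2. not (not p or q), w0
3. not (Dia Box ((q implies not r) or q) implies ((q implies not r) or q)), w0
4. p, w0
5. not q, w0
6. Dia Box ((q implies not r) or q), w0
7. not ((q implies not r) or q), w0
8. not (q implies not r), w0
9. q, w0
10. r, w0
Accessibility: w0Rw0
Branch closes: q and not q both at w0.
Every branch closes; the branch above is one of them.

Unsatisfiable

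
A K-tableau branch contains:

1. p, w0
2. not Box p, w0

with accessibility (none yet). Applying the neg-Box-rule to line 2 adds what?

a fresh world w1 with w0Rw1, and not p at w1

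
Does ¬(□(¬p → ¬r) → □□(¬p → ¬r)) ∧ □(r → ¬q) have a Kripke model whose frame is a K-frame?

Yes, satisfiable

1. ¬(□(¬p → ¬r) → □□(¬p → ¬r)) ∧ □(r → ¬q), 0
2. ¬(□(¬p → ¬r) → □□(¬p → ¬r)), 0
3. □(r → ¬q), 0
4. □(¬p → ¬r), 0
5. ¬□□(¬p → ¬r), 0
6. ¬□(¬p → ¬r), 1
7. r → ¬q, 1
8. ¬p → ¬r, 1
9. ¬q, 1
10. ¬r, 1
11. ¬(¬p → ¬r), 2
12. ¬p, 2
13. r, 2
Accessibility: 0R1, 1R2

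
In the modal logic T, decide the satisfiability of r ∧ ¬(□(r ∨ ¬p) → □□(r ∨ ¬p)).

1. r ∧ ¬(□(r ∨ ¬p) → □□(r ∨ ¬p)), 0
2. r, 0   [∧-rule on 1]
3. ¬(□(r ∨ ¬p) → □□(r ∨ ¬p)), 0   [∧-rule on 1]
4. □(r ∨ ¬p), 0   [¬→-rule on 3]
5. ¬□□(r ∨ ¬p), 0   [¬→-rule on 3]
6. r ∨ ¬p, 0   [□-rule on 4 via 0R0]
7. ¬p, 0   [∨-rule on 6 (branches; this branch)]
8. ¬□(r ∨ ¬p), 1   [¬□-rule on 5: fresh world 1, 0R1]
9. r ∨ ¬p, 1   [□-rule on 4 via 0R1]
10. ¬p, 1   [∨-rule on 9 (branches; this branch)]
11. ¬(r ∨ ¬p), 2   [¬□-rule on 8: fresh world 2, 1R2]
12. ¬r, 2   [¬∨-rule on 11]
13. p, 2   [¬∨-rule on 11]
Accessibility: 0R0, 0R1, 1R1, 1R2, 2R2

Satisfiable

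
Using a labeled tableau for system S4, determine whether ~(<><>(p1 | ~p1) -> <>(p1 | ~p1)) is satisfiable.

1. ~(<><>(p1 | ~p1) -> <>(p1 | ~p1)), 0
2. <><>(p1 | ~p1), 0   [~->-rule on 1]
3. ~<>(p1 | ~p1), 0   [~->-rule on 1]
4. ~(p1 | ~p1), 0   [~<>-rule on 3 via 0R0]
5. ~p1, 0   [~|-rule on 4]
6. p1, 0   [~|-rule on 4]
Accessibility: 0R0
Branch closes: p1 and ~p1 both at 0.
All branches of the tableau close; one closing branch shown above.

Unsatisfiable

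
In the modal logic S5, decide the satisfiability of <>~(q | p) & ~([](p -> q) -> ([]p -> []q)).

Unsatisfiable (every branch closes)

1. <>~(q | p) & ~([](p -> q) -> ([]p -> []q)), u
2. <>~(q | p), u   [&-rule on 1]
3. ~([](p -> q) -> ([]p -> []q)), u   [&-rule on 1]
4. [](p -> q), u   [~->-rule on 3]
5. ~([]p -> []q), u   [~->-rule on 3]
6. []p, u   [~->-rule on 5]
7. ~[]q, u   [~->-rule on 5]
8. p -> q, u   [[]-rule on 4 via uRu]
9. p, u   [[]-rule on 6 via uRu]
10. q, u   [->-rule on 8 (branches; this branch)]
11. ~(q | p), v   [<>-rule on 2: fresh world v, uRv]
12. ~q, v   [~|-rule on 11]
13. ~p, v   [~|-rule on 11]
14. p -> q, v   [[]-rule on 4 via uRv]
15. p, v   [[]-rule on 6 via uRv]
Accessibility: uRu, uRv, vRu, vRv
Branch closes: p and ~p both at v.
All branches of the tableau close; one closing branch shown above.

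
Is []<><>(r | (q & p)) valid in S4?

No, not valid

Tableau for the negation ~[]<><>(r | (q & p)):
1. ~[]<><>(r | (q & p)), w0
2. ~<><>(r | (q & p)), w1
3. ~<>(r | (q & p)), w1
4. ~(r | (q & p)), w1
5. ~r, w1
6. ~(q & p), w1
7. ~p, w1
Accessibility: w0Rw0, w0Rw1, w1Rw1
The negation has an open branch (countermodel exists).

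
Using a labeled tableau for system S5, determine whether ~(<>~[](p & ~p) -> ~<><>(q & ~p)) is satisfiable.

Yes, satisfiable

1. ~(<>~[](p & ~p) -> ~<><>(q & ~p)), 0
2. <>~[](p & ~p), 0   [~->-rule on 1]
3. <><>(q & ~p), 0   [~->-rule on 1]
4. ~[](p & ~p), 1   [<>-rule on 2: fresh world 1, 0R1]
5. <>(q & ~p), 2   [<>-rule on 3: fresh world 2, 0R2]
6. ~(p & ~p), 3   [~[]-rule on 4: fresh world 3, 1R3]
7. p, 3   [~&-rule on 6 (branches; this branch)]
8. q & ~p, 4   [<>-rule on 5: fresh world 4, 2R4]
9. q, 4   [&-rule on 8]
10. ~p, 4   [&-rule on 8]
Accessibility: 0R0, 0R1, 0R2, 0R3, 0R4, 1R0, 1R1, 1R2, 1R3, 1R4, 2R0, 2R1, 2R2, 2R3, 2R4, 3R0, 3R1, 3R2, 3R3, 3R4, 4R0, 4R1, 4R2, 4R3, 4R4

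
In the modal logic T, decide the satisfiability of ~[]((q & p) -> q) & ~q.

Unsatisfiable (every branch closes)

1. ~[]((q & p) -> q) & ~q, 0
2. ~[]((q & p) -> q), 0
3. ~q, 0
4. ~((q & p) -> q), 1
5. q & p, 1
6. ~q, 1
7. q, 1
8. p, 1
Accessibility: 0R0, 0R1, 1R1
Branch closes: q and ~q both at 1.
All branches of the tableau close; one closing branch shown above.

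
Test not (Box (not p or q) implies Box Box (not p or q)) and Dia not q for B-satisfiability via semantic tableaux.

1. not (Box (not p or q) implies Box Box (not p or q)) and Dia not q, w0
2. not (Box (not p or q) implies Box Box (not p or q)), w0   [and-rule on 1]
3. Dia not q, w0   [and-rule on 1]
4. Box (not p or q), w0   [neg-implies-rule on 2]
5. not Box Box (not p or q), w0   [neg-implies-rule on 2]
6. not p or q, w0   [Box-rule on 4 via w0Rw0]
7. q, w0   [or-rule on 6 (branches; this branch)]
8. not q, w1   [Dia-rule on 3: fresh world w1, w0Rw1]
9. not p or q, w1   [Box-rule on 4 via w0Rw1]
10. not p, w1   [or-rule on 9 (branches; this branch)]
11. not Box (not p or q), w2   [neg-Box-rule on 5: fresh world w2, w0Rw2]
12. not p or q, w2   [Box-rule on 4 via w0Rw2]
13. q, w2   [or-rule on 12 (branches; this branch)]
14. not (not p or q), w3   [neg-Box-rule on 11: fresh world w3, w2Rw3]
15. p, w3   [neg-or-rule on 14]
16. not q, w3   [neg-or-rule on 14]
Accessibility: w0Rw0, w0Rw1, w0Rw2, w1Rw0, w1Rw1, w2Rw0, w2Rw2, w2Rw3, w3Rw2, w3Rw3

Satisfiable (open branch found)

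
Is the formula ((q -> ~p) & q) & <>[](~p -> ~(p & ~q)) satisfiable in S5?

1. ((q -> ~p) & q) & <>[](~p -> ~(p & ~q)), u
2. (q -> ~p) & q, u
3. <>[](~p -> ~(p & ~q)), u
4. q -> ~p, u
5. q, u
6. ~p, u
7. [](~p -> ~(p & ~q)), v
8. ~p -> ~(p & ~q), u
9. ~p -> ~(p & ~q), v
10. ~(p & ~q), u
11. ~(p & ~q), v
12. q, v
Accessibility: uRu, uRv, vRu, vRv

Yes, satisfiable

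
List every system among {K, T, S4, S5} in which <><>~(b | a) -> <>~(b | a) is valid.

S4, S5

T-tableau for the negation ~(<><>~(b | a) -> <>~(b | a)):
1. ~(<><>~(b | a) -> <>~(b | a)), w0
2. <><>~(b | a), w0   [~->-rule on 1]
3. ~<>~(b | a), w0   [~->-rule on 1]
4. b | a, w0   [~<>-rule on 3 via w0Rw0]
5. a, w0   [|-rule on 4 (branches; this branch)]
6. <>~(b | a), w1   [<>-rule on 2: fresh world w1, w0Rw1]
7. b | a, w1   [~<>-rule on 3 via w0Rw1]
8. a, w1   [|-rule on 7 (branches; this branch)]
9. ~(b | a), w2   [<>-rule on 6: fresh world w2, w1Rw2]
10. ~b, w2   [~|-rule on 9]
11. ~a, w2   [~|-rule on 9]
Accessibility: w0Rw0, w0Rw1, w1Rw1, w1Rw2, w2Rw2
Complete open branch: countermodel on a T-frame, so not valid in T, nor in K (the same frame is also a K-frame).
S4-tableau for the negation ~(<><>~(b | a) -> <>~(b | a)):
1. ~(<><>~(b | a) -> <>~(b | a)), w0
2. <><>~(b | a), w0   [~->-rule on 1]
3. ~<>~(b | a), w0   [~->-rule on 1]
4. b | a, w0   [~<>-rule on 3 via w0Rw0]
5. a, w0   [|-rule on 4 (branches; this branch)]
6. <>~(b | a), w1   [<>-rule on 2: fresh world w1, w0Rw1]
7. b | a, w1   [~<>-rule on 3 via w0Rw1]
8. a, w1   [|-rule on 7 (branches; this branch)]
9. ~(b | a), w2   [<>-rule on 6: fresh world w2, w1Rw2]
10. ~b, w2   [~|-rule on 9]
11. ~a, w2   [~|-rule on 9]
12. b | a, w2   [~<>-rule on 3 via w0Rw2]
13. a, w2   [|-rule on 12 (branches; this branch)]
Accessibility: w0Rw0, w0Rw1, w0Rw2, w1Rw1, w1Rw2, w2Rw2
Branch closes: a and ~a both at w2.
Every branch closes (one shown): valid in S4, hence also in S5 (every theorem of S4 is a theorem of S5).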